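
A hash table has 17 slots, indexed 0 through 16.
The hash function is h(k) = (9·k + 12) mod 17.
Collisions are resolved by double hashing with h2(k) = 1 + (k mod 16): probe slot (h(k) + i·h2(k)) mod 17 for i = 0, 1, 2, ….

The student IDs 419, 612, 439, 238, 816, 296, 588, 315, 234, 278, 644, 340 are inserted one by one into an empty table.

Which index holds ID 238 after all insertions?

Insert 419: h=9, slot 9 empty → index 9.
Insert 612: h=12, slot 12 empty → index 12.
Insert 439: h=2, slot 2 empty → index 2.
Insert 238: h=12, h2=15, slot 12 occupied → index 10.
Insert 816: h=12, h2=1, slot 12 occupied → index 13.
Insert 296: h=7, slot 7 empty → index 7.
Insert 588: h=0, slot 0 empty → index 0.
Insert 315: h=8, slot 8 empty → index 8.
Insert 234: h=10, h2=11, slot 10 occupied → index 4.
Insert 278: h=15, slot 15 empty → index 15.
Insert 644: h=11, slot 11 empty → index 11.
Insert 340: h=12, h2=5, slots 12,0 occupied → index 5.
Table: [588, ∅, 439, ∅, 234, 340, ∅, 296, 315, 419, 238, 644, 612, 816, ∅, 278, ∅]

10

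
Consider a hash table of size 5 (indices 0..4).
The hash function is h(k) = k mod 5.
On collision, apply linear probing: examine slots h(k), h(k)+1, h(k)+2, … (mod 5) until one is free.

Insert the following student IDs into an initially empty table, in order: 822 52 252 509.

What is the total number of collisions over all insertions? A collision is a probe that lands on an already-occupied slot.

4

Insert 822: h=2, slot 2 empty => index 2.
Insert 52: h=2, slot 2 occupied => index 3.
Insert 252: h=2, slots 2,3 occupied => index 4.
Insert 509: h=4, slot 4 occupied => index 0.
Table: [509, ., 822, 52, 252]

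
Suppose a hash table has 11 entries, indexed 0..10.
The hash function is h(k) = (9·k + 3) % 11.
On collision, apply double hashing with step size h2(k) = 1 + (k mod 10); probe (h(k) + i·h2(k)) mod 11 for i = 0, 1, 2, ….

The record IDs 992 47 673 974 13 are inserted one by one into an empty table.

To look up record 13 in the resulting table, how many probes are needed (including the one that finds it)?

992 hashes to 10; slot 10 is free => place at 10.
47 hashes to 8; slot 8 is free => place at 8.
673 hashes to 10, h2=4; 10 taken => place at 3.
974 hashes to 2; slot 2 is free => place at 2.
13 hashes to 10, h2=4; 10,3 taken => place at 7.
Table: [_, _, 974, 673, _, _, _, 13, 47, _, 992]
Lookup 13: h=10, h2=4, probe 10,3,7 → found at 7.

3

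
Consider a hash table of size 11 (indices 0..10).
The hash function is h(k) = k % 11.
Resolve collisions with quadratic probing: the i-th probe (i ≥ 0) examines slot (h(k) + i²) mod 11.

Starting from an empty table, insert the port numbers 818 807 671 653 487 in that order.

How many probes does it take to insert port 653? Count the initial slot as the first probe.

3

818: h=4 -> slot 4
807: h=4, probe 4,5 -> slot 5
671: h=0 -> slot 0
653: h=4, probe 4,5,8 -> slot 8
487: h=3 -> slot 3
Table: [671, —, —, 487, 818, 807, —, —, 653, —, —]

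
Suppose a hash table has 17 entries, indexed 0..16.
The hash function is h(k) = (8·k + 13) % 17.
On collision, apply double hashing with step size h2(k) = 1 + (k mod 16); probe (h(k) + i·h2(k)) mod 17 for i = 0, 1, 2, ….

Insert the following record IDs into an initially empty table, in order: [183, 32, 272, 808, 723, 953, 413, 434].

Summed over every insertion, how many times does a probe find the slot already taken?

183 hashes to 15; slot 15 is free -> place at 15.
32 hashes to 14; slot 14 is free -> place at 14.
272 hashes to 13; slot 13 is free -> place at 13.
808 hashes to 0; slot 0 is free -> place at 0.
723 hashes to 0, h2=4; 0 taken -> place at 4.
953 hashes to 4, h2=10; 4,14 taken -> place at 7.
413 hashes to 2; slot 2 is free -> place at 2.
434 hashes to 0, h2=3; 0 taken -> place at 3.
Table: [808, -, 413, 434, 723, -, -, 953, -, -, -, -, -, 272, 32, 183, -]

4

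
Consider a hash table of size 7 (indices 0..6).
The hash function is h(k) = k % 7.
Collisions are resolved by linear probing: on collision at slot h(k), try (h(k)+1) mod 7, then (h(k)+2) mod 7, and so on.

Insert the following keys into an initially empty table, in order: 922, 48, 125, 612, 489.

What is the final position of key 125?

Insert 922: h=5, slot 5 empty -> index 5.
Insert 48: h=6, slot 6 empty -> index 6.
Insert 125: h=6, slot 6 occupied -> index 0.
Insert 612: h=3, slot 3 empty -> index 3.
Insert 489: h=6, slots 6,0 occupied -> index 1.
Table: [125, 489, ., 612, ., 922, 48]

0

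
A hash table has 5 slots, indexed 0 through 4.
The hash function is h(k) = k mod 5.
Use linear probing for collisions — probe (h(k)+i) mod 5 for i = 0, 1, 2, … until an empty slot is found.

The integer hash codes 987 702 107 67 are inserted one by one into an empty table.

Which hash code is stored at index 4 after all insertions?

Insert 987: h=2, slot 2 empty => index 2.
Insert 702: h=2, slot 2 occupied => index 3.
Insert 107: h=2, slots 2,3 occupied => index 4.
Insert 67: h=2, slots 2,3,4 occupied => index 0.
Table: [67, ∅, 987, 702, 107]

107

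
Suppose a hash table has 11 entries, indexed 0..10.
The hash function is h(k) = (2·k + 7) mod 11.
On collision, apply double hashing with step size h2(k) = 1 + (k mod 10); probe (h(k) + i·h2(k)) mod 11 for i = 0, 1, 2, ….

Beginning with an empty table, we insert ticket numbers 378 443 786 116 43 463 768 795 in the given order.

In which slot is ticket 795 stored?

10

378 hashes to 4; slot 4 is free => place at 4.
443 hashes to 2; slot 2 is free => place at 2.
786 hashes to 6; slot 6 is free => place at 6.
116 hashes to 8; slot 8 is free => place at 8.
43 hashes to 5; slot 5 is free => place at 5.
463 hashes to 9; slot 9 is free => place at 9.
768 hashes to 3; slot 3 is free => place at 3.
795 hashes to 2, h2=6; 2,8,3,9,4 taken => place at 10.
Table: [∅, ∅, 443, 768, 378, 43, 786, ∅, 116, 463, 795]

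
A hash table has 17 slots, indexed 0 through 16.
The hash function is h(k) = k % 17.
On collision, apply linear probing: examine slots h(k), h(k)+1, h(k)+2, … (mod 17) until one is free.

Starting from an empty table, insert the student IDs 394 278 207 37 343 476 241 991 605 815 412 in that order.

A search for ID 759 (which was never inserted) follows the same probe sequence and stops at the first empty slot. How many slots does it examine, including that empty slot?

2

Insert 394: h=3, slot 3 empty → index 3.
Insert 278: h=6, slot 6 empty → index 6.
Insert 207: h=3, slot 3 occupied → index 4.
Insert 37: h=3, slots 3,4 occupied → index 5.
Insert 343: h=3, slots 3,4,5,6 occupied → index 7.
Insert 476: h=0, slot 0 empty → index 0.
Insert 241: h=3, slots 3,4,5,6,7 occupied → index 8.
Insert 991: h=5, slots 5,6,7,8 occupied → index 9.
Insert 605: h=10, slot 10 empty → index 10.
Insert 815: h=16, slot 16 empty → index 16.
Insert 412: h=4, slots 4,5,6,7,8,9,10 occupied → index 11.
Table: [476, —, —, 394, 207, 37, 278, 343, 241, 991, 605, 412, —, —, —, —, 815]
Lookup 759: h=11, probe 11,12 → slot 12 empty, not found.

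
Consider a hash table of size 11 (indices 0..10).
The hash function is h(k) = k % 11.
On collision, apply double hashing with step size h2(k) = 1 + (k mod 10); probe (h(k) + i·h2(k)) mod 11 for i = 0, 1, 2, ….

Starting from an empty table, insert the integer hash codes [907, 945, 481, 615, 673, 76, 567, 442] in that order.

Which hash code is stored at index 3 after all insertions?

567

907 hashes to 5; slot 5 is free -> place at 5.
945 hashes to 10; slot 10 is free -> place at 10.
481 hashes to 8; slot 8 is free -> place at 8.
615 hashes to 10, h2=6; 10,5 taken -> place at 0.
673 hashes to 2; slot 2 is free -> place at 2.
76 hashes to 10, h2=7; 10 taken -> place at 6.
567 hashes to 6, h2=8; 6 taken -> place at 3.
442 hashes to 2, h2=3; 2,5,8,0,3,6 taken -> place at 9.
Table: [615, _, 673, 567, _, 907, 76, _, 481, 442, 945]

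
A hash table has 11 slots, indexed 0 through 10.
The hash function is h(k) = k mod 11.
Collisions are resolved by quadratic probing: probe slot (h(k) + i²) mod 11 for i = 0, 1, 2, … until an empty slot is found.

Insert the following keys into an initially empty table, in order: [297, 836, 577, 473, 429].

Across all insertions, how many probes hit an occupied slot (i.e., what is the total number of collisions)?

297: h=0 => slot 0
836: h=0, probe 0,1 => slot 1
577: h=5 => slot 5
473: h=0, probe 0,1,4 => slot 4
429: h=0, probe 0,1,4,9 => slot 9
Table: [297, 836, ., ., 473, 577, ., ., ., 429, .]

6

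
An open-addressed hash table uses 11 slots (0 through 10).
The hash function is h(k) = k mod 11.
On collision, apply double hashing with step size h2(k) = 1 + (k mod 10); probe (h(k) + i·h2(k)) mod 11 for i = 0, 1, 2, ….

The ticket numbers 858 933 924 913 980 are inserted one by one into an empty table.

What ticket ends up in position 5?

924

858 hashes to 0; slot 0 is free -> place at 0.
933 hashes to 9; slot 9 is free -> place at 9.
924 hashes to 0, h2=5; 0 taken -> place at 5.
913 hashes to 0, h2=4; 0 taken -> place at 4.
980 hashes to 1; slot 1 is free -> place at 1.
Table: [858, 980, —, —, 913, 924, —, —, —, 933, —]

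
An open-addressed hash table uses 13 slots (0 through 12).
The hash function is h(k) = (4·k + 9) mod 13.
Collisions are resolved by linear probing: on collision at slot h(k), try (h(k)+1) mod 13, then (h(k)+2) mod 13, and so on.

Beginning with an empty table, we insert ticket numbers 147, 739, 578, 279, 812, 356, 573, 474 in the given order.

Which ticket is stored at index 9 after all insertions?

147: h=12 → slot 12
739: h=1 → slot 1
578: h=7 → slot 7
279: h=7, probe 7,8 → slot 8
812: h=7, probe 7,8,9 → slot 9
356: h=3 → slot 3
573: h=0 → slot 0
474: h=7, probe 7,8,9,10 → slot 10
Table: [573, 739, ∅, 356, ∅, ∅, ∅, 578, 279, 812, 474, ∅, 147]

812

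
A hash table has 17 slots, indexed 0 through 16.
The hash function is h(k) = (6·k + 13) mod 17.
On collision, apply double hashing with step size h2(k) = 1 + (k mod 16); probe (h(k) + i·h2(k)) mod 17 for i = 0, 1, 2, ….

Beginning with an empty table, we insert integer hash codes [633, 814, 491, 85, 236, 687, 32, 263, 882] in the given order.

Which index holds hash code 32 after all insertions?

5

633 hashes to 3; slot 3 is free → place at 3.
814 hashes to 1; slot 1 is free → place at 1.
491 hashes to 1, h2=12; 1 taken → place at 13.
85 hashes to 13, h2=6; 13 taken → place at 2.
236 hashes to 1, h2=13; 1 taken → place at 14.
687 hashes to 4; slot 4 is free → place at 4.
32 hashes to 1, h2=1; 1,2,3,4 taken → place at 5.
263 hashes to 10; slot 10 is free → place at 10.
882 hashes to 1, h2=3; 1,4 taken → place at 7.
Table: [-, 814, 85, 633, 687, 32, -, 882, -, -, 263, -, -, 491, 236, -, -]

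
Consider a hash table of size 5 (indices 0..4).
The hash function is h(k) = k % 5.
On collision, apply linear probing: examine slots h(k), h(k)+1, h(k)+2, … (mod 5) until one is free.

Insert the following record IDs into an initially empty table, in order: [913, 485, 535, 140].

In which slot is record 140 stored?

2

913: h=3 -> slot 3
485: h=0 -> slot 0
535: h=0, probe 0,1 -> slot 1
140: h=0, probe 0,1,2 -> slot 2
Table: [485, 535, 140, 913, -]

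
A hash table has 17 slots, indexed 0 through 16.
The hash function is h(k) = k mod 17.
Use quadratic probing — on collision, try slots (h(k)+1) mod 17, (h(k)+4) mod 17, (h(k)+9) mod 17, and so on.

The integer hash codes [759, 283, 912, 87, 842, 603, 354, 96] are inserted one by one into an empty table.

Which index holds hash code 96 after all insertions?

759 hashes to 11; slot 11 is free -> place at 11.
283 hashes to 11; 11 taken -> place at 12.
912 hashes to 11; 11,12 taken -> place at 15.
87 hashes to 2; slot 2 is free -> place at 2.
842 hashes to 9; slot 9 is free -> place at 9.
603 hashes to 8; slot 8 is free -> place at 8.
354 hashes to 14; slot 14 is free -> place at 14.
96 hashes to 11; 11,12,15 taken -> place at 3.
Table: [_, _, 87, 96, _, _, _, _, 603, 842, _, 759, 283, _, 354, 912, _]

3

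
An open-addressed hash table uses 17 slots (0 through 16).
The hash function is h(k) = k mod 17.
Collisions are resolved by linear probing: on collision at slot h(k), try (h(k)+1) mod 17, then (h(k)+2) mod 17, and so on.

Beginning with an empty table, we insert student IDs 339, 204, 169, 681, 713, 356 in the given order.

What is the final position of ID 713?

339: h=16 → slot 16
204: h=0 → slot 0
169: h=16, probe 16,0,1 → slot 1
681: h=1, probe 1,2 → slot 2
713: h=16, probe 16,0,1,2,3 → slot 3
356: h=16, probe 16,0,1,2,3,4 → slot 4
Table: [204, 169, 681, 713, 356, ∅, ∅, ∅, ∅, ∅, ∅, ∅, ∅, ∅, ∅, ∅, 339]

3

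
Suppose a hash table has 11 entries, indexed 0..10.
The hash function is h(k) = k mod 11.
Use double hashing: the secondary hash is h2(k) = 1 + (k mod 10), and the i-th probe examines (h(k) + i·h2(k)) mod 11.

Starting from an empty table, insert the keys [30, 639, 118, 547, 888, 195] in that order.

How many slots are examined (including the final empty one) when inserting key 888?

Insert 30: h=8, slot 8 empty => index 8.
Insert 639: h=1, slot 1 empty => index 1.
Insert 118: h=8, h2=9, slot 8 occupied => index 6.
Insert 547: h=8, h2=8, slot 8 occupied => index 5.
Insert 888: h=8, h2=9, slots 8,6 occupied => index 4.
Insert 195: h=8, h2=6, slot 8 occupied => index 3.
Table: [—, 639, —, 195, 888, 547, 118, —, 30, —, —]

3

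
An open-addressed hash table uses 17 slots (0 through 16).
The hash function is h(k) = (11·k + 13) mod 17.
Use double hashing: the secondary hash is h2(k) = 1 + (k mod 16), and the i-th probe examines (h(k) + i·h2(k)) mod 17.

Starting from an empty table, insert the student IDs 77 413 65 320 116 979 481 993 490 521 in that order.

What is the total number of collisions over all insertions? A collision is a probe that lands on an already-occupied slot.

8

Insert 77: h=10, slot 10 empty => index 10.
Insert 413: h=0, slot 0 empty => index 0.
Insert 65: h=14, slot 14 empty => index 14.
Insert 320: h=14, h2=1, slot 14 occupied => index 15.
Insert 116: h=14, h2=5, slot 14 occupied => index 2.
Insert 979: h=4, slot 4 empty => index 4.
Insert 481: h=0, h2=2, slots 0,2,4 occupied => index 6.
Insert 993: h=5, slot 5 empty => index 5.
Insert 490: h=14, h2=11, slot 14 occupied => index 8.
Insert 521: h=15, h2=10, slots 15,8 occupied => index 1.
Table: [413, 521, 116, _, 979, 993, 481, _, 490, _, 77, _, _, _, 65, 320, _]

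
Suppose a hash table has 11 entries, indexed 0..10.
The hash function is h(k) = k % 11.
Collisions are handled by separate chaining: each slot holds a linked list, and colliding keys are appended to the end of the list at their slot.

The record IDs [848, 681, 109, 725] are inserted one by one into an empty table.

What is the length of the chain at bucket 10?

Insert 848: h=1, bucket 1 empty -> new chain.
Insert 681: h=10, bucket 10 empty -> new chain.
Insert 109: h=10, bucket 10 nonempty -> append to chain.
Insert 725: h=10, bucket 10 nonempty -> append to chain.
Final buckets:
0: -
1: 848
2: -
3: -
4: -
5: -
6: -
7: -
8: -
9: -
10: 681 -> 109 -> 725

3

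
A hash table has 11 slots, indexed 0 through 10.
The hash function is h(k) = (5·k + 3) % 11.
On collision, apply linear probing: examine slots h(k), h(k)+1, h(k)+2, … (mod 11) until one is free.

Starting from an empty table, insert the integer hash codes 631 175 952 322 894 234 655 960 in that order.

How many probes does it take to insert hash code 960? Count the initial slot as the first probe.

8

631: h=1 → slot 1
175: h=9 → slot 9
952: h=0 → slot 0
322: h=7 → slot 7
894: h=7, probe 7,8 → slot 8
234: h=7, probe 7,8,9,10 → slot 10
655: h=0, probe 0,1,2 → slot 2
960: h=7, probe 7,8,9,10,0,1,2,3 → slot 3
Table: [952, 631, 655, 960, ., ., ., 322, 894, 175, 234]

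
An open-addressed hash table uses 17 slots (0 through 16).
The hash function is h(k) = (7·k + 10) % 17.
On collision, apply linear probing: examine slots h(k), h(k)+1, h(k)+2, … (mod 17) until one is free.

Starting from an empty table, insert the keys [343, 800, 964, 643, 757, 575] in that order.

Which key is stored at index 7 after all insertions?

Insert 343: h=14, slot 14 empty => index 14.
Insert 800: h=0, slot 0 empty => index 0.
Insert 964: h=9, slot 9 empty => index 9.
Insert 643: h=6, slot 6 empty => index 6.
Insert 757: h=5, slot 5 empty => index 5.
Insert 575: h=6, slot 6 occupied => index 7.
Table: [800, _, _, _, _, 757, 643, 575, _, 964, _, _, _, _, 343, _, _]

575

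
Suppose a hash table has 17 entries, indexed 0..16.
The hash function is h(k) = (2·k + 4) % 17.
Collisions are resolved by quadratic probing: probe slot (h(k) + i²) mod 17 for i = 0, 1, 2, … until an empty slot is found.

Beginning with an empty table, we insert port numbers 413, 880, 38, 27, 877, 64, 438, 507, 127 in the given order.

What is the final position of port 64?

413: h=14 → slot 14
880: h=13 → slot 13
38: h=12 → slot 12
27: h=7 → slot 7
877: h=7, probe 7,8 → slot 8
64: h=13, probe 13,14,0 → slot 0
438: h=13, probe 13,14,0,5 → slot 5
507: h=15 → slot 15
127: h=3 → slot 3
Table: [64, —, —, 127, —, 438, —, 27, 877, —, —, —, 38, 880, 413, 507, —]

0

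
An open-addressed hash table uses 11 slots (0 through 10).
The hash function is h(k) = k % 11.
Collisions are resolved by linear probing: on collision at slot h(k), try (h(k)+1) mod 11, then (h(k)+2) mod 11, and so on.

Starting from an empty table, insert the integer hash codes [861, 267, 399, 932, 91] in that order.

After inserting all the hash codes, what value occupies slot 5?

399

861 hashes to 3; slot 3 is free → place at 3.
267 hashes to 3; 3 taken → place at 4.
399 hashes to 3; 3,4 taken → place at 5.
932 hashes to 8; slot 8 is free → place at 8.
91 hashes to 3; 3,4,5 taken → place at 6.
Table: [_, _, _, 861, 267, 399, 91, _, 932, _, _]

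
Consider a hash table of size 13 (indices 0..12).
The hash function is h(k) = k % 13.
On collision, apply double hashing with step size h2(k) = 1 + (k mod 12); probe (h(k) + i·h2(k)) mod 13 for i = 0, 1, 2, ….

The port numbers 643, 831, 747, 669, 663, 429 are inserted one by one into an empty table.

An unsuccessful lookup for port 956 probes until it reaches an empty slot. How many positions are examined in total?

Insert 643: h=6, slot 6 empty → index 6.
Insert 831: h=12, slot 12 empty → index 12.
Insert 747: h=6, h2=4, slot 6 occupied → index 10.
Insert 669: h=6, h2=10, slot 6 occupied → index 3.
Insert 663: h=0, slot 0 empty → index 0.
Insert 429: h=0, h2=10, slots 0,10 occupied → index 7.
Table: [663, ., ., 669, ., ., 643, 429, ., ., 747, ., 831]
Lookup 956: h=7, h2=9, probe 7,3,12,8 → slot 8 empty, not found.

4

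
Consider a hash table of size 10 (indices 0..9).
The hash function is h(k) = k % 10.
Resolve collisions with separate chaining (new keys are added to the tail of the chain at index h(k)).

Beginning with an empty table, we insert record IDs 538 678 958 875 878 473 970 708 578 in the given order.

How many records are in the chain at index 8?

538 -> bucket 8
678 -> bucket 8 (collision)
958 -> bucket 8 (collision)
875 -> bucket 5
878 -> bucket 8 (collision)
473 -> bucket 3
970 -> bucket 0
708 -> bucket 8 (collision)
578 -> bucket 8 (collision)
Final buckets:
0: 970
1: ∅
2: ∅
3: 473
4: ∅
5: 875
6: ∅
7: ∅
8: 538 -> 678 -> 958 -> 878 -> 708 -> 578
9: ∅

6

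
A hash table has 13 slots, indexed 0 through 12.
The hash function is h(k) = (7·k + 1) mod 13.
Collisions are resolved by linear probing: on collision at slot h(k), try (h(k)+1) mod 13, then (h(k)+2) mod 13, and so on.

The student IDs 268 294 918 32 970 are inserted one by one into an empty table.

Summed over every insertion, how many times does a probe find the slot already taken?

6

Insert 268: h=5, slot 5 empty => index 5.
Insert 294: h=5, slot 5 occupied => index 6.
Insert 918: h=5, slots 5,6 occupied => index 7.
Insert 32: h=4, slot 4 empty => index 4.
Insert 970: h=5, slots 5,6,7 occupied => index 8.
Table: [∅, ∅, ∅, ∅, 32, 268, 294, 918, 970, ∅, ∅, ∅, ∅]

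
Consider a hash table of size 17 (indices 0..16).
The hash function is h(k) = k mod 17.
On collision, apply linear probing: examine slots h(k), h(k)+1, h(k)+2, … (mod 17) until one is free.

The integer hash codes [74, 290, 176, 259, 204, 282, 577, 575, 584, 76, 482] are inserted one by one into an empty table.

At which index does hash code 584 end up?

Insert 74: h=6, slot 6 empty => index 6.
Insert 290: h=1, slot 1 empty => index 1.
Insert 176: h=6, slot 6 occupied => index 7.
Insert 259: h=4, slot 4 empty => index 4.
Insert 204: h=0, slot 0 empty => index 0.
Insert 282: h=10, slot 10 empty => index 10.
Insert 577: h=16, slot 16 empty => index 16.
Insert 575: h=14, slot 14 empty => index 14.
Insert 584: h=6, slots 6,7 occupied => index 8.
Insert 76: h=8, slot 8 occupied => index 9.
Insert 482: h=6, slots 6,7,8,9,10 occupied => index 11.
Table: [204, 290, ∅, ∅, 259, ∅, 74, 176, 584, 76, 282, 482, ∅, ∅, 575, ∅, 577]

8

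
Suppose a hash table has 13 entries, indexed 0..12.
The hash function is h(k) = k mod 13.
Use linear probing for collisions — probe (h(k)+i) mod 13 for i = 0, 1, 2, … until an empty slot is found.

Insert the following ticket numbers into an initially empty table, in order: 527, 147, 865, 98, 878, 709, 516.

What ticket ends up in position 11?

527: h=7 => slot 7
147: h=4 => slot 4
865: h=7, probe 7,8 => slot 8
98: h=7, probe 7,8,9 => slot 9
878: h=7, probe 7,8,9,10 => slot 10
709: h=7, probe 7,8,9,10,11 => slot 11
516: h=9, probe 9,10,11,12 => slot 12
Table: [∅, ∅, ∅, ∅, 147, ∅, ∅, 527, 865, 98, 878, 709, 516]

709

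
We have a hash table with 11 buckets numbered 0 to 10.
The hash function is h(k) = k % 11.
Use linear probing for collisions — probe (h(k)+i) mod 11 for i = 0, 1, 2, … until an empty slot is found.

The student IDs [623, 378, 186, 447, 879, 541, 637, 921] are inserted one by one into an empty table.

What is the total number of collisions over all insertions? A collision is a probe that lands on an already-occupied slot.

623: h=7 -> slot 7
378: h=4 -> slot 4
186: h=10 -> slot 10
447: h=7, probe 7,8 -> slot 8
879: h=10, probe 10,0 -> slot 0
541: h=2 -> slot 2
637: h=10, probe 10,0,1 -> slot 1
921: h=8, probe 8,9 -> slot 9
Table: [879, 637, 541, _, 378, _, _, 623, 447, 921, 186]

5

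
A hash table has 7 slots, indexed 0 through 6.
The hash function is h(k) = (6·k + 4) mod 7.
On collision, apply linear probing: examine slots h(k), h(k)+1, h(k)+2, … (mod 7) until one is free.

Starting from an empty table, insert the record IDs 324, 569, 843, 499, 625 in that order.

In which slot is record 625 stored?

5

Insert 324: h=2, slot 2 empty -> index 2.
Insert 569: h=2, slot 2 occupied -> index 3.
Insert 843: h=1, slot 1 empty -> index 1.
Insert 499: h=2, slots 2,3 occupied -> index 4.
Insert 625: h=2, slots 2,3,4 occupied -> index 5.
Table: [∅, 843, 324, 569, 499, 625, ∅]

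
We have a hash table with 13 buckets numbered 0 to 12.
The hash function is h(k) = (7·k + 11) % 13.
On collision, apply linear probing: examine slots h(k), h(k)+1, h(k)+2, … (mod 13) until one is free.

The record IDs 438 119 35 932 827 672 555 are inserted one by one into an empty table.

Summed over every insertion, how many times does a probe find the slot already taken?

Insert 438: h=9, slot 9 empty -> index 9.
Insert 119: h=12, slot 12 empty -> index 12.
Insert 35: h=9, slot 9 occupied -> index 10.
Insert 932: h=9, slots 9,10 occupied -> index 11.
Insert 827: h=2, slot 2 empty -> index 2.
Insert 672: h=9, slots 9,10,11,12 occupied -> index 0.
Insert 555: h=9, slots 9,10,11,12,0 occupied -> index 1.
Table: [672, 555, 827, -, -, -, -, -, -, 438, 35, 932, 119]

12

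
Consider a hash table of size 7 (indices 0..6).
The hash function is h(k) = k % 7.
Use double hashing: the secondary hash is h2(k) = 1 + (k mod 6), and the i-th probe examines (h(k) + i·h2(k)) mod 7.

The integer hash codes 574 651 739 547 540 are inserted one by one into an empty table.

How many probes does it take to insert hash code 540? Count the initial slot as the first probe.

574: h=0 -> slot 0
651: h=0, h2=4, probe 0,4 -> slot 4
739: h=4, h2=2, probe 4,6 -> slot 6
547: h=1 -> slot 1
540: h=1, h2=1, probe 1,2 -> slot 2
Table: [574, 547, 540, ., 651, ., 739]

2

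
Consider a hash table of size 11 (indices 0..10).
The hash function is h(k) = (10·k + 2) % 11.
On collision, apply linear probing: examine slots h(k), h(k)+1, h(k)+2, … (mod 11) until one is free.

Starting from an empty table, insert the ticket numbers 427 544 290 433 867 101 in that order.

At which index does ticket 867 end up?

427 hashes to 4; slot 4 is free => place at 4.
544 hashes to 8; slot 8 is free => place at 8.
290 hashes to 9; slot 9 is free => place at 9.
433 hashes to 9; 9 taken => place at 10.
867 hashes to 4; 4 taken => place at 5.
101 hashes to 0; slot 0 is free => place at 0.
Table: [101, _, _, _, 427, 867, _, _, 544, 290, 433]

5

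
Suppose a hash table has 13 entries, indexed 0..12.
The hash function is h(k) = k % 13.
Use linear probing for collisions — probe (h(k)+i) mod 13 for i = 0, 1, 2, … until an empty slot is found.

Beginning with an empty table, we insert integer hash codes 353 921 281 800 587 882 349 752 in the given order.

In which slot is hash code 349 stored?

Insert 353: h=2, slot 2 empty → index 2.
Insert 921: h=11, slot 11 empty → index 11.
Insert 281: h=8, slot 8 empty → index 8.
Insert 800: h=7, slot 7 empty → index 7.
Insert 587: h=2, slot 2 occupied → index 3.
Insert 882: h=11, slot 11 occupied → index 12.
Insert 349: h=11, slots 11,12 occupied → index 0.
Insert 752: h=11, slots 11,12,0 occupied → index 1.
Table: [349, 752, 353, 587, -, -, -, 800, 281, -, -, 921, 882]

0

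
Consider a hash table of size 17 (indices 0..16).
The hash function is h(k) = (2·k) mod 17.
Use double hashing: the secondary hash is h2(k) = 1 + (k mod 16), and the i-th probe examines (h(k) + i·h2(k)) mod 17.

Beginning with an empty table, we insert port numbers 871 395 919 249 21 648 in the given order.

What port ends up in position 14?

871: h=8 => slot 8
395: h=8, h2=12, probe 8,3 => slot 3
919: h=2 => slot 2
249: h=5 => slot 5
21: h=8, h2=6, probe 8,14 => slot 14
648: h=4 => slot 4
Table: [∅, ∅, 919, 395, 648, 249, ∅, ∅, 871, ∅, ∅, ∅, ∅, ∅, 21, ∅, ∅]

21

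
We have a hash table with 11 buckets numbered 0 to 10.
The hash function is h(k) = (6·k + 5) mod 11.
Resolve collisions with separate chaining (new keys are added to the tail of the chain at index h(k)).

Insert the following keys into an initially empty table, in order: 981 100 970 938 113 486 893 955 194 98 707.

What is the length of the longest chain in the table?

Insert 981: h=6, bucket 6 empty -> new chain.
Insert 100: h=0, bucket 0 empty -> new chain.
Insert 970: h=6, bucket 6 nonempty -> append to chain.
Insert 938: h=1, bucket 1 empty -> new chain.
Insert 113: h=1, bucket 1 nonempty -> append to chain.
Insert 486: h=6, bucket 6 nonempty -> append to chain.
Insert 893: h=6, bucket 6 nonempty -> append to chain.
Insert 955: h=4, bucket 4 empty -> new chain.
Insert 194: h=3, bucket 3 empty -> new chain.
Insert 98: h=10, bucket 10 empty -> new chain.
Insert 707: h=1, bucket 1 nonempty -> append to chain.
Final buckets:
0: 100
1: 938 -> 113 -> 707
2: ∅
3: 194
4: 955
5: ∅
6: 981 -> 970 -> 486 -> 893
7: ∅
8: ∅
9: ∅
10: 98

4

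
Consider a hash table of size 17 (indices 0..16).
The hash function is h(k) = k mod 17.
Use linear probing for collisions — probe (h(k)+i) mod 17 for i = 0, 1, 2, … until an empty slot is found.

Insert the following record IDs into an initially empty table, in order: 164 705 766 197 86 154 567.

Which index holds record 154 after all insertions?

3

164: h=11 => slot 11
705: h=8 => slot 8
766: h=1 => slot 1
197: h=10 => slot 10
86: h=1, probe 1,2 => slot 2
154: h=1, probe 1,2,3 => slot 3
567: h=6 => slot 6
Table: [∅, 766, 86, 154, ∅, ∅, 567, ∅, 705, ∅, 197, 164, ∅, ∅, ∅, ∅, ∅]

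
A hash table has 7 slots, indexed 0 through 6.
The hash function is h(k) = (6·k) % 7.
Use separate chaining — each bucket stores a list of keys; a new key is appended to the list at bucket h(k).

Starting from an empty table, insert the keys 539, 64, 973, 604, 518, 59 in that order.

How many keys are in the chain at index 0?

3

Insert 539: h=0, bucket 0 empty → new chain.
Insert 64: h=6, bucket 6 empty → new chain.
Insert 973: h=0, bucket 0 nonempty → append to chain.
Insert 604: h=5, bucket 5 empty → new chain.
Insert 518: h=0, bucket 0 nonempty → append to chain.
Insert 59: h=4, bucket 4 empty → new chain.
Final buckets:
0: 539 -> 973 -> 518
1: ∅
2: ∅
3: ∅
4: 59
5: 604
6: 64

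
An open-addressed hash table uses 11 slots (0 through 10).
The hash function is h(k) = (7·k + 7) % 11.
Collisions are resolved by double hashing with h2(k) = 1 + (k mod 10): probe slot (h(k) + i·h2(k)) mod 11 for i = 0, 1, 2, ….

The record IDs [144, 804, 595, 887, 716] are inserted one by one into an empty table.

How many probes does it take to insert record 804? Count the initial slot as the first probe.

2

144 hashes to 3; slot 3 is free => place at 3.
804 hashes to 3, h2=5; 3 taken => place at 8.
595 hashes to 3, h2=6; 3 taken => place at 9.
887 hashes to 1; slot 1 is free => place at 1.
716 hashes to 3, h2=7; 3 taken => place at 10.
Table: [∅, 887, ∅, 144, ∅, ∅, ∅, ∅, 804, 595, 716]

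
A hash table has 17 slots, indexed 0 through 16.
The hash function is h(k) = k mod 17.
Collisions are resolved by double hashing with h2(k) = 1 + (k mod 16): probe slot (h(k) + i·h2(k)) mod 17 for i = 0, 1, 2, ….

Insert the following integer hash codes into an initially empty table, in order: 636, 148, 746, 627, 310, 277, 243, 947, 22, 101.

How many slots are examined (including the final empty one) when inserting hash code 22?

636: h=7 -> slot 7
148: h=12 -> slot 12
746: h=15 -> slot 15
627: h=15, h2=4, probe 15,2 -> slot 2
310: h=4 -> slot 4
277: h=5 -> slot 5
243: h=5, h2=4, probe 5,9 -> slot 9
947: h=12, h2=4, probe 12,16 -> slot 16
22: h=5, h2=7, probe 5,12,2,9,16,6 -> slot 6
101: h=16, h2=6, probe 16,5,11 -> slot 11
Table: [., ., 627, ., 310, 277, 22, 636, ., 243, ., 101, 148, ., ., 746, 947]

6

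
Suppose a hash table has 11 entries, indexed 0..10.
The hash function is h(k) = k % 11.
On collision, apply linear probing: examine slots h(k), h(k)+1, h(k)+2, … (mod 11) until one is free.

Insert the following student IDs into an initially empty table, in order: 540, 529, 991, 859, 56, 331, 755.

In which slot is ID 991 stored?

3

540 hashes to 1; slot 1 is free → place at 1.
529 hashes to 1; 1 taken → place at 2.
991 hashes to 1; 1,2 taken → place at 3.
859 hashes to 1; 1,2,3 taken → place at 4.
56 hashes to 1; 1,2,3,4 taken → place at 5.
331 hashes to 1; 1,2,3,4,5 taken → place at 6.
755 hashes to 7; slot 7 is free → place at 7.
Table: [_, 540, 529, 991, 859, 56, 331, 755, _, _, _]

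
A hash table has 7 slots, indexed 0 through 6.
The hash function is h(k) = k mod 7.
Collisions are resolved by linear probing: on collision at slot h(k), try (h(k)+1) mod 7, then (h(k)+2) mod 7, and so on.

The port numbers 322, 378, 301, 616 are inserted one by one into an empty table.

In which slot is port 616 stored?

3

322 hashes to 0; slot 0 is free -> place at 0.
378 hashes to 0; 0 taken -> place at 1.
301 hashes to 0; 0,1 taken -> place at 2.
616 hashes to 0; 0,1,2 taken -> place at 3.
Table: [322, 378, 301, 616, -, -, -]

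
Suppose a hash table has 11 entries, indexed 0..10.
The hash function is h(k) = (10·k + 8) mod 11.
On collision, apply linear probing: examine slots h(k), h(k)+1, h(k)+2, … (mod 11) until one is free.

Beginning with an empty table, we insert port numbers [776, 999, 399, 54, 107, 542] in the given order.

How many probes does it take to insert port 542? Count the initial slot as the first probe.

2

776: h=2 -> slot 2
999: h=10 -> slot 10
399: h=5 -> slot 5
54: h=9 -> slot 9
107: h=0 -> slot 0
542: h=5, probe 5,6 -> slot 6
Table: [107, -, 776, -, -, 399, 542, -, -, 54, 999]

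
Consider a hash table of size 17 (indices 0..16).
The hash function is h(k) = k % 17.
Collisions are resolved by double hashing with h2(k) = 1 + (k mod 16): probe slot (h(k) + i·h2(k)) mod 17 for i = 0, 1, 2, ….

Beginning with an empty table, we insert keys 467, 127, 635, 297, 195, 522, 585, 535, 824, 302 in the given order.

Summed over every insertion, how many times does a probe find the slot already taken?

467: h=8 -> slot 8
127: h=8, h2=16, probe 8,7 -> slot 7
635: h=6 -> slot 6
297: h=8, h2=10, probe 8,1 -> slot 1
195: h=8, h2=4, probe 8,12 -> slot 12
522: h=12, h2=11, probe 12,6,0 -> slot 0
585: h=7, h2=10, probe 7,0,10 -> slot 10
535: h=8, h2=8, probe 8,16 -> slot 16
824: h=8, h2=9, probe 8,0,9 -> slot 9
302: h=13 -> slot 13
Table: [522, 297, —, —, —, —, 635, 127, 467, 824, 585, —, 195, 302, —, —, 535]

10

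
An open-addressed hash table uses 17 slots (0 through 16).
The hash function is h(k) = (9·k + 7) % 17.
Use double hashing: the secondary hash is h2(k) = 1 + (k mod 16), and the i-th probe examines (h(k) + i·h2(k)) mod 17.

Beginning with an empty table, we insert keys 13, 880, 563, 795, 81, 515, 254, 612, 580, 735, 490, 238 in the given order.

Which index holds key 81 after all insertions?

7

13: h=5 → slot 5
880: h=5, h2=1, probe 5,6 → slot 6
563: h=8 → slot 8
795: h=5, h2=12, probe 5,0 → slot 0
81: h=5, h2=2, probe 5,7 → slot 7
515: h=1 → slot 1
254: h=15 → slot 15
612: h=7, h2=5, probe 7,12 → slot 12
580: h=8, h2=5, probe 8,13 → slot 13
735: h=9 → slot 9
490: h=14 → slot 14
238: h=7, h2=15, probe 7,5,3 → slot 3
Table: [795, 515, ∅, 238, ∅, 13, 880, 81, 563, 735, ∅, ∅, 612, 580, 490, 254, ∅]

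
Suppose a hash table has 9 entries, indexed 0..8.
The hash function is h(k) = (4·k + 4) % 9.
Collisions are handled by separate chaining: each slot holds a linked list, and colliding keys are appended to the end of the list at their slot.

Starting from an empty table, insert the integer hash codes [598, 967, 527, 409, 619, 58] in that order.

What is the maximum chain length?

4

Insert 598: h=2, bucket 2 empty → new chain.
Insert 967: h=2, bucket 2 nonempty → append to chain.
Insert 527: h=6, bucket 6 empty → new chain.
Insert 409: h=2, bucket 2 nonempty → append to chain.
Insert 619: h=5, bucket 5 empty → new chain.
Insert 58: h=2, bucket 2 nonempty → append to chain.
Final buckets:
0: _
1: _
2: 598 -> 967 -> 409 -> 58
3: _
4: _
5: 619
6: 527
7: _
8: _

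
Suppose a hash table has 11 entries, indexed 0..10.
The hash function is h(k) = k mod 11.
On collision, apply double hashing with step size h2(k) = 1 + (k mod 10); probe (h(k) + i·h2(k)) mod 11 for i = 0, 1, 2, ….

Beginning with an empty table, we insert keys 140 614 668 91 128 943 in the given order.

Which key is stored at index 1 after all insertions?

943

140 hashes to 8; slot 8 is free → place at 8.
614 hashes to 9; slot 9 is free → place at 9.
668 hashes to 8, h2=9; 8 taken → place at 6.
91 hashes to 3; slot 3 is free → place at 3.
128 hashes to 7; slot 7 is free → place at 7.
943 hashes to 8, h2=4; 8 taken → place at 1.
Table: [_, 943, _, 91, _, _, 668, 128, 140, 614, _]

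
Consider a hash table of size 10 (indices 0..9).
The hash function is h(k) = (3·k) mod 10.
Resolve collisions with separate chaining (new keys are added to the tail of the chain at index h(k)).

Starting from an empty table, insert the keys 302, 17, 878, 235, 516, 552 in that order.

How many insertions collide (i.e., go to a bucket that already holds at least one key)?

302 -> bucket 6
17 -> bucket 1
878 -> bucket 4
235 -> bucket 5
516 -> bucket 8
552 -> bucket 6 (collision)
Final buckets:
0: .
1: 17
2: .
3: .
4: 878
5: 235
6: 302 -> 552
7: .
8: 516
9: .

1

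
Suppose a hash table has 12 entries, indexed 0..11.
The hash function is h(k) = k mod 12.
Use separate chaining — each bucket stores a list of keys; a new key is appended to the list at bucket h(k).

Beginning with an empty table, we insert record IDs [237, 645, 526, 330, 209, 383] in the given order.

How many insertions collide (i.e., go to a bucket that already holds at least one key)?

1

Insert 237: h=9, bucket 9 empty -> new chain.
Insert 645: h=9, bucket 9 nonempty -> append to chain.
Insert 526: h=10, bucket 10 empty -> new chain.
Insert 330: h=6, bucket 6 empty -> new chain.
Insert 209: h=5, bucket 5 empty -> new chain.
Insert 383: h=11, bucket 11 empty -> new chain.
Final buckets:
0: ∅
1: ∅
2: ∅
3: ∅
4: ∅
5: 209
6: 330
7: ∅
8: ∅
9: 237 -> 645
10: 526
11: 383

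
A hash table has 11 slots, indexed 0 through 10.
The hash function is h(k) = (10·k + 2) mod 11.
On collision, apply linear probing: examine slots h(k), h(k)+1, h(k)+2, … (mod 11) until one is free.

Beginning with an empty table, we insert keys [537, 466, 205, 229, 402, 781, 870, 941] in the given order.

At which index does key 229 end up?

Insert 537: h=4, slot 4 empty → index 4.
Insert 466: h=9, slot 9 empty → index 9.
Insert 205: h=6, slot 6 empty → index 6.
Insert 229: h=4, slot 4 occupied → index 5.
Insert 402: h=7, slot 7 empty → index 7.
Insert 781: h=2, slot 2 empty → index 2.
Insert 870: h=1, slot 1 empty → index 1.
Insert 941: h=7, slot 7 occupied → index 8.
Table: [—, 870, 781, —, 537, 229, 205, 402, 941, 466, —]

5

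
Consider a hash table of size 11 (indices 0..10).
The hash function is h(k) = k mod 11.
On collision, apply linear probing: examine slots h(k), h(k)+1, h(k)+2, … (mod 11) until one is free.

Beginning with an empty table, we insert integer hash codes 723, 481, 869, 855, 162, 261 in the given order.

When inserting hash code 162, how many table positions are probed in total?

5

Insert 723: h=8, slot 8 empty → index 8.
Insert 481: h=8, slot 8 occupied → index 9.
Insert 869: h=0, slot 0 empty → index 0.
Insert 855: h=8, slots 8,9 occupied → index 10.
Insert 162: h=8, slots 8,9,10,0 occupied → index 1.
Insert 261: h=8, slots 8,9,10,0,1 occupied → index 2.
Table: [869, 162, 261, ., ., ., ., ., 723, 481, 855]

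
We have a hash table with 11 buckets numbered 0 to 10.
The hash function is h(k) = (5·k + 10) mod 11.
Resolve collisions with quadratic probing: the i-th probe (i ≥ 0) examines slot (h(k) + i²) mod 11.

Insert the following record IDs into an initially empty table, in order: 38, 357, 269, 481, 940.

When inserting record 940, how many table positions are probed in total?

38 hashes to 2; slot 2 is free => place at 2.
357 hashes to 2; 2 taken => place at 3.
269 hashes to 2; 2,3 taken => place at 6.
481 hashes to 6; 6 taken => place at 7.
940 hashes to 2; 2,3,6 taken => place at 0.
Table: [940, -, 38, 357, -, -, 269, 481, -, -, -]

4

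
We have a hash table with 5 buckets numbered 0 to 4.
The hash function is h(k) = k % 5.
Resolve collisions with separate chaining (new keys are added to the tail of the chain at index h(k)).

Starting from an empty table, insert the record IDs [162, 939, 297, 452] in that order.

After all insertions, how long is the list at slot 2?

Insert 162: h=2, bucket 2 empty -> new chain.
Insert 939: h=4, bucket 4 empty -> new chain.
Insert 297: h=2, bucket 2 nonempty -> append to chain.
Insert 452: h=2, bucket 2 nonempty -> append to chain.
Final buckets:
0: _
1: _
2: 162 -> 297 -> 452
3: _
4: 939

3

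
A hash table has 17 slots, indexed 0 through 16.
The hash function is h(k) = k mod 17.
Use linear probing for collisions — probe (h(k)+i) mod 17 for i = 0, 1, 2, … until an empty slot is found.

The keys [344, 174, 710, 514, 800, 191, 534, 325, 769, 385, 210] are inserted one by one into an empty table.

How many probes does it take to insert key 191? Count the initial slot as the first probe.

4

344: h=4 → slot 4
174: h=4, probe 4,5 → slot 5
710: h=13 → slot 13
514: h=4, probe 4,5,6 → slot 6
800: h=1 → slot 1
191: h=4, probe 4,5,6,7 → slot 7
534: h=7, probe 7,8 → slot 8
325: h=2 → slot 2
769: h=4, probe 4,5,6,7,8,9 → slot 9
385: h=11 → slot 11
210: h=6, probe 6,7,8,9,10 → slot 10
Table: [—, 800, 325, —, 344, 174, 514, 191, 534, 769, 210, 385, —, 710, —, —, —]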